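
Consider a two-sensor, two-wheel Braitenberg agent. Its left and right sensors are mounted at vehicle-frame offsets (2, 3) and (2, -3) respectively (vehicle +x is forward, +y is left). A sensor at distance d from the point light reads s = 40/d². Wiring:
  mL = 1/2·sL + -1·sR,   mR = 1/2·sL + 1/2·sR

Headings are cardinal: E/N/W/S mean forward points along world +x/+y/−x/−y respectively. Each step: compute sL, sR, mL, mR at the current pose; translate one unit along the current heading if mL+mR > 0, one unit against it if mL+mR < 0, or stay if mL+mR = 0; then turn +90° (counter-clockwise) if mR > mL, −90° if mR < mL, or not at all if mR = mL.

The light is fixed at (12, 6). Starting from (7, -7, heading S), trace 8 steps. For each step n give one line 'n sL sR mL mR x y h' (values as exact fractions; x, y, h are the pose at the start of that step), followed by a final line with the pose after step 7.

0 40/229 40/289 -3380/66181 10360/66181 7 -7 S
1 4/13 20/149 38/1937 428/1937 7 -8 E
2 40/193 8/29 -964/5597 1352/5597 8 -8 N
3 10/73 5/17 -280/1241 535/2482 8 -7 W
4 8/45 40/261 -28/435 24/145 9 -7 S
5 20/61 4/29 46/1769 412/1769 9 -8 E
6 40/169 8/29 -772/4901 1256/4901 10 -8 N
7 5/34 10/29 -535/1972 485/1972 10 -7 W
final 11 -7 S

n=0: pose=(7,-7,S); sL=40/229, sR=40/289; mL=-3380/66181, mR=10360/66181; mL+mR=6980/66181 → advance +1; mR−mL=60/289 → turn +1·90°
n=1: pose=(7,-8,E); sL=4/13, sR=20/149; mL=38/1937, mR=428/1937; mL+mR=466/1937 → advance +1; mR−mL=30/149 → turn +1·90°
n=2: pose=(8,-8,N); sL=40/193, sR=8/29; mL=-964/5597, mR=1352/5597; mL+mR=388/5597 → advance +1; mR−mL=12/29 → turn +1·90°
n=3: pose=(8,-7,W); sL=10/73, sR=5/17; mL=-280/1241, mR=535/2482; mL+mR=-25/2482 → advance -1; mR−mL=15/34 → turn +1·90°
n=4: pose=(9,-7,S); sL=8/45, sR=40/261; mL=-28/435, mR=24/145; mL+mR=44/435 → advance +1; mR−mL=20/87 → turn +1·90°
n=5: pose=(9,-8,E); sL=20/61, sR=4/29; mL=46/1769, mR=412/1769; mL+mR=458/1769 → advance +1; mR−mL=6/29 → turn +1·90°
n=6: pose=(10,-8,N); sL=40/169, sR=8/29; mL=-772/4901, mR=1256/4901; mL+mR=484/4901 → advance +1; mR−mL=12/29 → turn +1·90°
n=7: pose=(10,-7,W); sL=5/34, sR=10/29; mL=-535/1972, mR=485/1972; mL+mR=-25/986 → advance -1; mR−mL=15/29 → turn +1·90°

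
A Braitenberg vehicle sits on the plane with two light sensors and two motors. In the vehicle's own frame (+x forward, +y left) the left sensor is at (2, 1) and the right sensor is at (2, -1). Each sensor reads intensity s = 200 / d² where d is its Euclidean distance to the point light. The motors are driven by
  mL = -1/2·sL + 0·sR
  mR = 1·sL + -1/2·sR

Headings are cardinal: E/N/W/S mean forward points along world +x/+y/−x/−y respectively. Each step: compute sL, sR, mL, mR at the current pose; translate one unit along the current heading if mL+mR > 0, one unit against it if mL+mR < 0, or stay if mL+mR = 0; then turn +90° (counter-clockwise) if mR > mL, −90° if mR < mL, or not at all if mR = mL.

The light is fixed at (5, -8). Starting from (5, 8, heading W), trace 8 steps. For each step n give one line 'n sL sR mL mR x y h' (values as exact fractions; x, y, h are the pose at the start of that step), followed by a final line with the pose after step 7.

0 200/229 200/293 -100/229 35700/67097 5 8 W
1 50/49 1 -25/49 51/98 4 8 S
2 200/257 200/197 -100/257 13700/50629 4 7 E
3 100/149 20/29 -50/149 1410/4321 3 7 N
4 40/37 200/241 -20/37 5940/8917 3 6 W
5 50/37 5/4 -25/37 215/296 2 6 S
6 200/197 40/29 -100/197 1860/5713 2 5 E
7 4/5 100/117 -2/5 218/585 1 5 N
final 1 4 W

n=0: pose=(5,8,W); sL=200/229, sR=200/293; mL=-100/229, mR=35700/67097; mL+mR=6400/67097 → advance +1; mR−mL=65000/67097 → turn +1·90°
n=1: pose=(4,8,S); sL=50/49, sR=1; mL=-25/49, mR=51/98; mL+mR=1/98 → advance +1; mR−mL=101/98 → turn +1·90°
n=2: pose=(4,7,E); sL=200/257, sR=200/197; mL=-100/257, mR=13700/50629; mL+mR=-6000/50629 → advance -1; mR−mL=33400/50629 → turn +1·90°
n=3: pose=(3,7,N); sL=100/149, sR=20/29; mL=-50/149, mR=1410/4321; mL+mR=-40/4321 → advance -1; mR−mL=2860/4321 → turn +1·90°
n=4: pose=(3,6,W); sL=40/37, sR=200/241; mL=-20/37, mR=5940/8917; mL+mR=1120/8917 → advance +1; mR−mL=10760/8917 → turn +1·90°
n=5: pose=(2,6,S); sL=50/37, sR=5/4; mL=-25/37, mR=215/296; mL+mR=15/296 → advance +1; mR−mL=415/296 → turn +1·90°
n=6: pose=(2,5,E); sL=200/197, sR=40/29; mL=-100/197, mR=1860/5713; mL+mR=-1040/5713 → advance -1; mR−mL=4760/5713 → turn +1·90°
n=7: pose=(1,5,N); sL=4/5, sR=100/117; mL=-2/5, mR=218/585; mL+mR=-16/585 → advance -1; mR−mL=452/585 → turn +1·90°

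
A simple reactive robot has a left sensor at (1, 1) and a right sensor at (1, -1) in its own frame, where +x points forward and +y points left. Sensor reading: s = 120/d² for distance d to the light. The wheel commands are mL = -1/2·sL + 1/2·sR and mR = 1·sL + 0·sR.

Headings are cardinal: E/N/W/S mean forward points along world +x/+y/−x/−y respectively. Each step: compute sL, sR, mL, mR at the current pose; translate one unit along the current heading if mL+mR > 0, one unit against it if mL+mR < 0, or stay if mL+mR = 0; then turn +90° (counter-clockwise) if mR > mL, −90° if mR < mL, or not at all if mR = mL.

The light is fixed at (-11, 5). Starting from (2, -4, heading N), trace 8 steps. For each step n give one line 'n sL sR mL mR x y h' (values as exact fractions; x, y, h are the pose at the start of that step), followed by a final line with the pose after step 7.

n=0: pose=(2,-4,N); sL=15/26, sR=6/13; mL=-3/52, mR=15/26; mL+mR=27/52 → advance +1; mR−mL=33/52 → turn +1·90°
n=1: pose=(2,-3,W); sL=8/15, sR=120/193; mL=128/2895, mR=8/15; mL+mR=1672/2895 → advance +1; mR−mL=472/965 → turn +1·90°
n=2: pose=(1,-3,S); sL=12/25, sR=60/101; mL=144/2525, mR=12/25; mL+mR=1356/2525 → advance +1; mR−mL=1068/2525 → turn +1·90°
n=3: pose=(1,-4,E); sL=120/233, sR=120/269; mL=-2160/62677, mR=120/233; mL+mR=30120/62677 → advance +1; mR−mL=34440/62677 → turn +1·90°
n=4: pose=(2,-4,N); sL=15/26, sR=6/13; mL=-3/52, mR=15/26; mL+mR=27/52 → advance +1; mR−mL=33/52 → turn +1·90°
n=5: pose=(2,-3,W); sL=8/15, sR=120/193; mL=128/2895, mR=8/15; mL+mR=1672/2895 → advance +1; mR−mL=472/965 → turn +1·90°
n=6: pose=(1,-3,S); sL=12/25, sR=60/101; mL=144/2525, mR=12/25; mL+mR=1356/2525 → advance +1; mR−mL=1068/2525 → turn +1·90°
n=7: pose=(1,-4,E); sL=120/233, sR=120/269; mL=-2160/62677, mR=120/233; mL+mR=30120/62677 → advance +1; mR−mL=34440/62677 → turn +1·90°

0 15/26 6/13 -3/52 15/26 2 -4 N
1 8/15 120/193 128/2895 8/15 2 -3 W
2 12/25 60/101 144/2525 12/25 1 -3 S
3 120/233 120/269 -2160/62677 120/233 1 -4 E
4 15/26 6/13 -3/52 15/26 2 -4 N
5 8/15 120/193 128/2895 8/15 2 -3 W
6 12/25 60/101 144/2525 12/25 1 -3 S
7 120/233 120/269 -2160/62677 120/233 1 -4 E
final 2 -4 N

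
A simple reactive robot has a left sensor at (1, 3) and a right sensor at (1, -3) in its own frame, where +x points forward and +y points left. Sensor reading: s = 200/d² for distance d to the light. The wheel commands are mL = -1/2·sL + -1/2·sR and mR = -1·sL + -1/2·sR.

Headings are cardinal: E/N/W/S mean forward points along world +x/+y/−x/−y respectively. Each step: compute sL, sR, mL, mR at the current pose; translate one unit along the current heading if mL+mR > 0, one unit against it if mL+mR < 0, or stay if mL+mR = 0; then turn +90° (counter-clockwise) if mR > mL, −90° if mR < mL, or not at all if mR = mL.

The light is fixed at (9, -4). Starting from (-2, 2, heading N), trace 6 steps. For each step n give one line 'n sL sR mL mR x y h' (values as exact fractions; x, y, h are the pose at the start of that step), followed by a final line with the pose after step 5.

0 40/49 200/113 -7160/5537 -9420/5537 -2 2 N
1 50/41 25/13 -1675/1066 -2325/1066 -2 1 E
2 200/97 200/241 -33800/23377 -57900/23377 -3 1 S
3 100/89 4/5 -428/445 -678/445 -3 2 W
4 40/49 200/113 -7160/5537 -9420/5537 -2 2 N
5 50/41 25/13 -1675/1066 -2325/1066 -2 1 E
final -3 1 S

n=0: pose=(-2,2,N); sL=40/49, sR=200/113; mL=-7160/5537, mR=-9420/5537; mL+mR=-16580/5537 → advance -1; mR−mL=-20/49 → turn -1·90°
n=1: pose=(-2,1,E); sL=50/41, sR=25/13; mL=-1675/1066, mR=-2325/1066; mL+mR=-2000/533 → advance -1; mR−mL=-25/41 → turn -1·90°
n=2: pose=(-3,1,S); sL=200/97, sR=200/241; mL=-33800/23377, mR=-57900/23377; mL+mR=-91700/23377 → advance -1; mR−mL=-100/97 → turn -1·90°
n=3: pose=(-3,2,W); sL=100/89, sR=4/5; mL=-428/445, mR=-678/445; mL+mR=-1106/445 → advance -1; mR−mL=-50/89 → turn -1·90°
n=4: pose=(-2,2,N); sL=40/49, sR=200/113; mL=-7160/5537, mR=-9420/5537; mL+mR=-16580/5537 → advance -1; mR−mL=-20/49 → turn -1·90°
n=5: pose=(-2,1,E); sL=50/41, sR=25/13; mL=-1675/1066, mR=-2325/1066; mL+mR=-2000/533 → advance -1; mR−mL=-25/41 → turn -1·90°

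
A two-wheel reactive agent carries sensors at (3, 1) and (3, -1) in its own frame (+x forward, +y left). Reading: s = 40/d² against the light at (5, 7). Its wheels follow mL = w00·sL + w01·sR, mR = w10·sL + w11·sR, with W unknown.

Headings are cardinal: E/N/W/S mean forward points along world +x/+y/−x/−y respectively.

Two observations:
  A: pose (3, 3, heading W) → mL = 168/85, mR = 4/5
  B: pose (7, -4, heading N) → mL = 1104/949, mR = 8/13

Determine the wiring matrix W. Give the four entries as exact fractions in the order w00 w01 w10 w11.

1 1 1 0

obs A: pose=(3,3,W) → sL=4/5, sR=20/17, mL=168/85, mR=4/5
obs B: pose=(7,-4,N) → sL=8/13, sR=40/73, mL=1104/949, mR=8/13
sensor matrix S = [[4/5, 20/17], [8/13, 40/73]]; det S = -4608/16133
solve [mL_A; mL_B] = S·[w00; w01] and [mR_A; mR_B] = S·[w10; w11]:
  w00 = 1, w01 = 1, w10 = 1, w11 = 0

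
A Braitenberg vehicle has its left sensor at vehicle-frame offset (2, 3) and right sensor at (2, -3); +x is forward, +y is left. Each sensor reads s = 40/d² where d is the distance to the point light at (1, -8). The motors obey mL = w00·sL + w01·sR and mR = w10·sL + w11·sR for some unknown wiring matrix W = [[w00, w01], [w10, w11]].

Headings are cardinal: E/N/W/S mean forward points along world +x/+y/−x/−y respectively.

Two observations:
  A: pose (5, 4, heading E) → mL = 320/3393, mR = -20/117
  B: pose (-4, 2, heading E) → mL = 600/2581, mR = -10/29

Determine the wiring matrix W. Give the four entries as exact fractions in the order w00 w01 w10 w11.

-1/2 1/2 0 -1/2

obs A: pose=(5,4,E) → sL=40/261, sR=40/117, mL=320/3393, mR=-20/117
obs B: pose=(-4,2,E) → sL=20/89, sR=20/29, mL=600/2581, mR=-10/29
sensor matrix S = [[40/261, 40/117], [20/89, 20/29]]; det S = 252800/8757333
solve [mL_A; mL_B] = S·[w00; w01] and [mR_A; mR_B] = S·[w10; w11]:
  w00 = -1/2, w01 = 1/2, w10 = 0, w11 = -1/2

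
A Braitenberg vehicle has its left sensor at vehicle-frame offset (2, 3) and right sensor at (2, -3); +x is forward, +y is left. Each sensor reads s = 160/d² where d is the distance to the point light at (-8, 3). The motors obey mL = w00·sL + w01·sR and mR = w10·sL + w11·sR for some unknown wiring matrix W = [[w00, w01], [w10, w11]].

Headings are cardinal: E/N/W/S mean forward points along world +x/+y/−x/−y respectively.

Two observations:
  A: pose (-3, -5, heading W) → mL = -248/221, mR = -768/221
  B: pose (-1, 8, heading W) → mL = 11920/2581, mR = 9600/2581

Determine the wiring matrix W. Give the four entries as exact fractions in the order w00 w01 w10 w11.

1 -1/2 1 -1

obs A: pose=(-3,-5,W) → sL=16/13, sR=80/17, mL=-248/221, mR=-768/221
obs B: pose=(-1,8,W) → sL=160/29, sR=160/89, mL=11920/2581, mR=9600/2581
sensor matrix S = [[16/13, 80/17], [160/29, 160/89]]; det S = -13547520/570401
solve [mL_A; mL_B] = S·[w00; w01] and [mR_A; mR_B] = S·[w10; w11]:
  w00 = 1, w01 = -1/2, w10 = 1, w11 = -1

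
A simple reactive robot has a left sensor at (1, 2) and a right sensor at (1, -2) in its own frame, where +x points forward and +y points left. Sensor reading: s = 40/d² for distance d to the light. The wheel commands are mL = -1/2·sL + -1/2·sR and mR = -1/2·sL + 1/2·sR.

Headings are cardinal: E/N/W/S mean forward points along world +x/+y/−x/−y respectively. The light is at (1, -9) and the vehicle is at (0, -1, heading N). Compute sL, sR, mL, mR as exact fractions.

left sensor world pos  = (-2, 0); dL² = 90
right sensor world pos = (2, 0); dR² = 82
sL = 40/90 = 4/9
sR = 40/82 = 20/41
mL = -1/2·sL + -1/2·sR = -172/369
mR = -1/2·sL + 1/2·sR = 8/369

4/9 20/41 -172/369 8/369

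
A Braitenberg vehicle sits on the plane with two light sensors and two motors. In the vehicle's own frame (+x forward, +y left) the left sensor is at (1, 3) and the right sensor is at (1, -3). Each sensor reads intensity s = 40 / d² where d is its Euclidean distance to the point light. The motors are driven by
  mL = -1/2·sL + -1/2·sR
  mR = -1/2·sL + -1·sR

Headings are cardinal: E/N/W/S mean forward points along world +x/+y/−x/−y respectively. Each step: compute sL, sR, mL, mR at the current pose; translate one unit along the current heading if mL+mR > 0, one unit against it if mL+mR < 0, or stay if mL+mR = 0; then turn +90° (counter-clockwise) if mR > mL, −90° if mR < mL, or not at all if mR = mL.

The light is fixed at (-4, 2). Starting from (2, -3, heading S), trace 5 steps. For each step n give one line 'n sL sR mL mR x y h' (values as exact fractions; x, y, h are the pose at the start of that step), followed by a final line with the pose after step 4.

n=0: pose=(2,-3,S); sL=40/117, sR=8/9; mL=-8/13, mR=-124/117; mL+mR=-196/117 → advance -1; mR−mL=-4/9 → turn -1·90°
n=1: pose=(2,-2,W); sL=20/37, sR=20/13; mL=-500/481, mR=-870/481; mL+mR=-1370/481 → advance -1; mR−mL=-10/13 → turn -1·90°
n=2: pose=(3,-2,N); sL=8/5, sR=40/109; mL=-536/545, mR=-636/545; mL+mR=-1172/545 → advance -1; mR−mL=-20/109 → turn -1·90°
n=3: pose=(3,-3,E); sL=10/17, sR=5/16; mL=-245/544, mR=-165/272; mL+mR=-575/544 → advance -1; mR−mL=-5/32 → turn -1·90°
n=4: pose=(2,-3,S); sL=40/117, sR=8/9; mL=-8/13, mR=-124/117; mL+mR=-196/117 → advance -1; mR−mL=-4/9 → turn -1·90°

0 40/117 8/9 -8/13 -124/117 2 -3 S
1 20/37 20/13 -500/481 -870/481 2 -2 W
2 8/5 40/109 -536/545 -636/545 3 -2 N
3 10/17 5/16 -245/544 -165/272 3 -3 E
4 40/117 8/9 -8/13 -124/117 2 -3 S
final 2 -2 W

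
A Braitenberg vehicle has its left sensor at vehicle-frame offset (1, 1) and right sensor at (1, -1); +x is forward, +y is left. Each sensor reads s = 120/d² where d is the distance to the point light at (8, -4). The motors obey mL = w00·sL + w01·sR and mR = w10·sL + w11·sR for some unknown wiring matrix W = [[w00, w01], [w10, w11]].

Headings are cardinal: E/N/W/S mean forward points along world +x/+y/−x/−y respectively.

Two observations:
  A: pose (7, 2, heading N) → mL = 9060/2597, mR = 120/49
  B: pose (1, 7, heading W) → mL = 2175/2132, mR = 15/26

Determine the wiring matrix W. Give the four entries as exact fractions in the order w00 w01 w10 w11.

1 1/2 0 1

obs A: pose=(7,2,N) → sL=120/53, sR=120/49, mL=9060/2597, mR=120/49
obs B: pose=(1,7,W) → sL=30/41, sR=15/26, mL=2175/2132, mR=15/26
sensor matrix S = [[120/53, 120/49], [30/41, 15/26]]; det S = -672300/1384201
solve [mL_A; mL_B] = S·[w00; w01] and [mR_A; mR_B] = S·[w10; w11]:
  w00 = 1, w01 = 1/2, w10 = 0, w11 = 1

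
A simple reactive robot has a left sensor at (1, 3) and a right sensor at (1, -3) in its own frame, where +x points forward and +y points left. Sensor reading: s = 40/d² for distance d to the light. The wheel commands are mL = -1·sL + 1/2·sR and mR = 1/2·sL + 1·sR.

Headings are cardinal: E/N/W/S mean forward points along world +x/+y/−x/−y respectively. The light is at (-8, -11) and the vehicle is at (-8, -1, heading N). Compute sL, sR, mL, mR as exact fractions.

4/13 4/13 -2/13 6/13

left sensor world pos  = (-11, 0); dL² = 130
right sensor world pos = (-5, 0); dR² = 130
sL = 40/130 = 4/13
sR = 40/130 = 4/13
mL = -1·sL + 1/2·sR = -2/13
mR = 1/2·sL + 1·sR = 6/13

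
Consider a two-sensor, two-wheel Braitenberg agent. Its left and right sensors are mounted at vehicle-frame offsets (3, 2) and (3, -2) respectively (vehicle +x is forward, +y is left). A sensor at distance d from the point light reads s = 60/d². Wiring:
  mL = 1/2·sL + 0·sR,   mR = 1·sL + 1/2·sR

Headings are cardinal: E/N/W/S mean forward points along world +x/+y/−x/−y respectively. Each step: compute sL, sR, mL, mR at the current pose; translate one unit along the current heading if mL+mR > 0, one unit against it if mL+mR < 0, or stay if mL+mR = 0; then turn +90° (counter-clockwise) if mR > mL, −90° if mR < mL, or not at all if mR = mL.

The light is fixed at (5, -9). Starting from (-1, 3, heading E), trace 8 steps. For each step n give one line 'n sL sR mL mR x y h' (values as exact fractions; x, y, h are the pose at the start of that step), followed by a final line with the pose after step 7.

n=0: pose=(-1,3,E); sL=12/41, sR=60/109; mL=6/41, mR=2538/4469; mL+mR=3192/4469 → advance +1; mR−mL=1884/4469 → turn +1·90°
n=1: pose=(0,3,N); sL=30/137, sR=10/39; mL=15/137, mR=1855/5343; mL+mR=2440/5343 → advance +1; mR−mL=1270/5343 → turn +1·90°
n=2: pose=(0,4,W); sL=12/37, sR=60/289; mL=6/37, mR=4578/10693; mL+mR=6312/10693 → advance +1; mR−mL=2844/10693 → turn +1·90°
n=3: pose=(-1,4,S); sL=15/29, sR=15/41; mL=15/58, mR=1665/2378; mL+mR=1140/1189 → advance +1; mR−mL=525/1189 → turn +1·90°
n=4: pose=(-1,3,E); sL=12/41, sR=60/109; mL=6/41, mR=2538/4469; mL+mR=3192/4469 → advance +1; mR−mL=1884/4469 → turn +1·90°
n=5: pose=(0,3,N); sL=30/137, sR=10/39; mL=15/137, mR=1855/5343; mL+mR=2440/5343 → advance +1; mR−mL=1270/5343 → turn +1·90°
n=6: pose=(0,4,W); sL=12/37, sR=60/289; mL=6/37, mR=4578/10693; mL+mR=6312/10693 → advance +1; mR−mL=2844/10693 → turn +1·90°
n=7: pose=(-1,4,S); sL=15/29, sR=15/41; mL=15/58, mR=1665/2378; mL+mR=1140/1189 → advance +1; mR−mL=525/1189 → turn +1·90°

0 12/41 60/109 6/41 2538/4469 -1 3 E
1 30/137 10/39 15/137 1855/5343 0 3 N
2 12/37 60/289 6/37 4578/10693 0 4 W
3 15/29 15/41 15/58 1665/2378 -1 4 S
4 12/41 60/109 6/41 2538/4469 -1 3 E
5 30/137 10/39 15/137 1855/5343 0 3 N
6 12/37 60/289 6/37 4578/10693 0 4 W
7 15/29 15/41 15/58 1665/2378 -1 4 S
final -1 3 E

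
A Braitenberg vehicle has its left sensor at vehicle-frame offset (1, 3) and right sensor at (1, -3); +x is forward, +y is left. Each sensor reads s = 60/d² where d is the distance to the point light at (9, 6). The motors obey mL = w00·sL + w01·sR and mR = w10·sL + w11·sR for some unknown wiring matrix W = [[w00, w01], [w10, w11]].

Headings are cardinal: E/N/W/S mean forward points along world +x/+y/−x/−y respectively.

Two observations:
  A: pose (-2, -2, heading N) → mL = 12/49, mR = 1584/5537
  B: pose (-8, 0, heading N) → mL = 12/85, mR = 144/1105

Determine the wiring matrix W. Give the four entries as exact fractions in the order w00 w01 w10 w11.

1 0 -1 1

obs A: pose=(-2,-2,N) → sL=12/49, sR=60/113, mL=12/49, mR=1584/5537
obs B: pose=(-8,0,N) → sL=12/85, sR=60/221, mL=12/85, mR=144/1105
sensor matrix S = [[12/49, 60/113], [12/85, 60/221]]; det S = -10368/1223677
solve [mL_A; mL_B] = S·[w00; w01] and [mR_A; mR_B] = S·[w10; w11]:
  w00 = 1, w01 = 0, w10 = -1, w11 = 1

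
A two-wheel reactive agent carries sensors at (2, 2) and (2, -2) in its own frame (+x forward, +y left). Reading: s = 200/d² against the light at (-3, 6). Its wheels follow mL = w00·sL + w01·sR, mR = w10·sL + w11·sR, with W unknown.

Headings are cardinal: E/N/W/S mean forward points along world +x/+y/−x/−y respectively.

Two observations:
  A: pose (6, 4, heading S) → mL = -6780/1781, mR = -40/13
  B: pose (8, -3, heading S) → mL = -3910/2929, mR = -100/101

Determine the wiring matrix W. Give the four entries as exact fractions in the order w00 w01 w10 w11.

obs A: pose=(6,4,S) → sL=200/137, sR=40/13, mL=-6780/1781, mR=-40/13
obs B: pose=(8,-3,S) → sL=20/29, sR=100/101, mL=-3910/2929, mR=-100/101
sensor matrix S = [[200/137, 40/13], [20/29, 100/101]]; det S = -3529600/5216549
solve [mL_A; mL_B] = S·[w00; w01] and [mR_A; mR_B] = S·[w10; w11]:
  w00 = -1/2, w01 = -1, w10 = 0, w11 = -1

-1/2 -1 0 -1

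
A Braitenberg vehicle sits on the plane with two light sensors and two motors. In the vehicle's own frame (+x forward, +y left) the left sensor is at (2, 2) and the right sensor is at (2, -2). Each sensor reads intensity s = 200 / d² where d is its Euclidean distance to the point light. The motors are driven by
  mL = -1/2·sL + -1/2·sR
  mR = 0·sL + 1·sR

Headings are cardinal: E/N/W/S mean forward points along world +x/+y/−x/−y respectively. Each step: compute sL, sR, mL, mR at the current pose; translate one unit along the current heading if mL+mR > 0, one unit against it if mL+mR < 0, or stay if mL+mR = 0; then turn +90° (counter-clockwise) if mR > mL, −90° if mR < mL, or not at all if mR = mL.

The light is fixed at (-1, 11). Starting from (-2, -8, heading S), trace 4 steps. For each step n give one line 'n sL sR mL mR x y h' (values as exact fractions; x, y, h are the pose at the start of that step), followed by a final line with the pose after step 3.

0 100/221 4/9 -892/1989 4/9 -2 -8 S
1 200/257 200/401 -65800/103057 200/401 -2 -7 E
2 25/34 25/32 -825/1088 25/32 -3 -7 N
3 200/377 200/241 -61800/90857 200/241 -3 -6 W
final -4 -6 S

n=0: pose=(-2,-8,S); sL=100/221, sR=4/9; mL=-892/1989, mR=4/9; mL+mR=-8/1989 → advance -1; mR−mL=592/663 → turn +1·90°
n=1: pose=(-2,-7,E); sL=200/257, sR=200/401; mL=-65800/103057, mR=200/401; mL+mR=-14400/103057 → advance -1; mR−mL=117200/103057 → turn +1·90°
n=2: pose=(-3,-7,N); sL=25/34, sR=25/32; mL=-825/1088, mR=25/32; mL+mR=25/1088 → advance +1; mR−mL=1675/1088 → turn +1·90°
n=3: pose=(-3,-6,W); sL=200/377, sR=200/241; mL=-61800/90857, mR=200/241; mL+mR=13600/90857 → advance +1; mR−mL=137200/90857 → turn +1·90°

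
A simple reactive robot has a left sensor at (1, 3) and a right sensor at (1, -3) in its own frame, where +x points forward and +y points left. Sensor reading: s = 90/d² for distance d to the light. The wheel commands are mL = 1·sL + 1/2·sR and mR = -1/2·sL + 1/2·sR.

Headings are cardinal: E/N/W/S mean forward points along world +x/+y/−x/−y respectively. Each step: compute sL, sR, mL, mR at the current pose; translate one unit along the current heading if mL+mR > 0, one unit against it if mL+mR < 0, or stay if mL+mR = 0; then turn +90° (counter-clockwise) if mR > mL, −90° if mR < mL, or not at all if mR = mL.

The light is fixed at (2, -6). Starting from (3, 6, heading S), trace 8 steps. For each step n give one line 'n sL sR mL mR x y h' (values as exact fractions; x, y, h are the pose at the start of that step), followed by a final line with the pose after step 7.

0 90/137 18/25 3483/3425 108/3425 3 6 S
1 45/32 45/98 2565/1568 -1485/3136 3 5 W
2 10/17 10/17 15/17 0 2 5 N
3 45/113 45/41 8775/9266 1620/4633 2 6 E
4 90/137 18/25 3483/3425 108/3425 3 6 S
5 45/32 45/98 2565/1568 -1485/3136 3 5 W
6 10/17 10/17 15/17 0 2 5 N
7 45/113 45/41 8775/9266 1620/4633 2 6 E
final 3 6 S

n=0: pose=(3,6,S); sL=90/137, sR=18/25; mL=3483/3425, mR=108/3425; mL+mR=3591/3425 → advance +1; mR−mL=-135/137 → turn -1·90°
n=1: pose=(3,5,W); sL=45/32, sR=45/98; mL=2565/1568, mR=-1485/3136; mL+mR=3645/3136 → advance +1; mR−mL=-135/64 → turn -1·90°
n=2: pose=(2,5,N); sL=10/17, sR=10/17; mL=15/17, mR=0; mL+mR=15/17 → advance +1; mR−mL=-15/17 → turn -1·90°
n=3: pose=(2,6,E); sL=45/113, sR=45/41; mL=8775/9266, mR=1620/4633; mL+mR=12015/9266 → advance +1; mR−mL=-135/226 → turn -1·90°
n=4: pose=(3,6,S); sL=90/137, sR=18/25; mL=3483/3425, mR=108/3425; mL+mR=3591/3425 → advance +1; mR−mL=-135/137 → turn -1·90°
n=5: pose=(3,5,W); sL=45/32, sR=45/98; mL=2565/1568, mR=-1485/3136; mL+mR=3645/3136 → advance +1; mR−mL=-135/64 → turn -1·90°
n=6: pose=(2,5,N); sL=10/17, sR=10/17; mL=15/17, mR=0; mL+mR=15/17 → advance +1; mR−mL=-15/17 → turn -1·90°
n=7: pose=(2,6,E); sL=45/113, sR=45/41; mL=8775/9266, mR=1620/4633; mL+mR=12015/9266 → advance +1; mR−mL=-135/226 → turn -1·90°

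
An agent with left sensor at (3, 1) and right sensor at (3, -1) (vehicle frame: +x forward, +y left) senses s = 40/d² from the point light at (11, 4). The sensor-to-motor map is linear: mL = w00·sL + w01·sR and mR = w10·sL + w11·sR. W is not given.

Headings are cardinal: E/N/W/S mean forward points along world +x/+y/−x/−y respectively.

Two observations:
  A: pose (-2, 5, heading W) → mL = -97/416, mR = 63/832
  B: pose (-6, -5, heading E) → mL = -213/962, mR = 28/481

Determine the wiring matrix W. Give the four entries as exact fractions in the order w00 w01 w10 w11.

obs A: pose=(-2,5,W) → sL=5/32, sR=2/13, mL=-97/416, mR=63/832
obs B: pose=(-6,-5,E) → sL=2/13, sR=5/37, mL=-213/962, mR=28/481
sensor matrix S = [[5/32, 2/13], [2/13, 5/37]]; det S = -511/200096
solve [mL_A; mL_B] = S·[w00; w01] and [mR_A; mR_B] = S·[w10; w11]:
  w00 = -1, w01 = -1/2, w10 = -1/2, w11 = 1

-1 -1/2 -1/2 1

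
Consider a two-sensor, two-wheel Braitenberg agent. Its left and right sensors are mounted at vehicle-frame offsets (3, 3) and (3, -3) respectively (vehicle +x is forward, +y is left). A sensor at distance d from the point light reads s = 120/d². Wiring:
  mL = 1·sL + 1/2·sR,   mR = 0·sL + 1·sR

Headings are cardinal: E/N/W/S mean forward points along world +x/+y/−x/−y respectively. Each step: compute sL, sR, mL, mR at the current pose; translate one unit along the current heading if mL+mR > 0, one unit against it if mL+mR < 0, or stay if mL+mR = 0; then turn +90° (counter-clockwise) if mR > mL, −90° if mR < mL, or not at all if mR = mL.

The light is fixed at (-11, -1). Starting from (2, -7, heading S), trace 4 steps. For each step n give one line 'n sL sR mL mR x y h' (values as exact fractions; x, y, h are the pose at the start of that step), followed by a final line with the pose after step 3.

0 120/337 120/181 41940/60997 120/181 2 -7 S
1 3/5 30/29 162/145 30/29 2 -8 W
2 120/97 120/241 34740/23377 120/241 1 -8 N
3 20/39 20/51 470/663 20/51 1 -7 E
final 2 -7 S

n=0: pose=(2,-7,S); sL=120/337, sR=120/181; mL=41940/60997, mR=120/181; mL+mR=82380/60997 → advance +1; mR−mL=-1500/60997 → turn -1·90°
n=1: pose=(2,-8,W); sL=3/5, sR=30/29; mL=162/145, mR=30/29; mL+mR=312/145 → advance +1; mR−mL=-12/145 → turn -1·90°
n=2: pose=(1,-8,N); sL=120/97, sR=120/241; mL=34740/23377, mR=120/241; mL+mR=46380/23377 → advance +1; mR−mL=-23100/23377 → turn -1·90°
n=3: pose=(1,-7,E); sL=20/39, sR=20/51; mL=470/663, mR=20/51; mL+mR=730/663 → advance +1; mR−mL=-70/221 → turn -1·90°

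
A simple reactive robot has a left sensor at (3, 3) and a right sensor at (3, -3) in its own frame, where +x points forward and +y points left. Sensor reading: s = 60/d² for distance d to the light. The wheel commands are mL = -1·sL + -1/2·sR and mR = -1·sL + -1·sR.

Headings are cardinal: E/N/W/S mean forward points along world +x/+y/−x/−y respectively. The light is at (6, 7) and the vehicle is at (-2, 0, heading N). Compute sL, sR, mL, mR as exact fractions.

60/137 60/41 -6570/5617 -10680/5617

left sensor world pos  = (-5, 3); dL² = 137
right sensor world pos = (1, 3); dR² = 41
sL = 60/137 = 60/137
sR = 60/41 = 60/41
mL = -1·sL + -1/2·sR = -6570/5617
mR = -1·sL + -1·sR = -10680/5617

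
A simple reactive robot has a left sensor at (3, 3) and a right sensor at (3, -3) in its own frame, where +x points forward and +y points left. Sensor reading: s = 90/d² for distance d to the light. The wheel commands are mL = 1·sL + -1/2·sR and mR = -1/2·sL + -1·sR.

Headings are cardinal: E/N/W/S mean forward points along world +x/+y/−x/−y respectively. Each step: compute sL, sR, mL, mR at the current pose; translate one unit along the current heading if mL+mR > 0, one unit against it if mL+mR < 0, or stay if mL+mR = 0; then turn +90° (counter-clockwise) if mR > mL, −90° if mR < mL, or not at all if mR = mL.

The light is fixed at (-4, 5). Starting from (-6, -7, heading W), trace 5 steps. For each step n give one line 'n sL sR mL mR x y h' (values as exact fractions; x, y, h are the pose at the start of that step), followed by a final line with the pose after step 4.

0 9/25 45/53 -171/2650 -2727/2650 -6 -7 W
1 90/97 18/17 657/1649 -2511/1649 -5 -7 N
2 45/52 9/26 9/13 -81/104 -5 -8 E
3 90/257 90/281 13725/72217 -35775/72217 -6 -8 S
4 9/25 45/53 -171/2650 -2727/2650 -6 -7 W
final -5 -7 N

n=0: pose=(-6,-7,W); sL=9/25, sR=45/53; mL=-171/2650, mR=-2727/2650; mL+mR=-1449/1325 → advance -1; mR−mL=-1278/1325 → turn -1·90°
n=1: pose=(-5,-7,N); sL=90/97, sR=18/17; mL=657/1649, mR=-2511/1649; mL+mR=-1854/1649 → advance -1; mR−mL=-3168/1649 → turn -1·90°
n=2: pose=(-5,-8,E); sL=45/52, sR=9/26; mL=9/13, mR=-81/104; mL+mR=-9/104 → advance -1; mR−mL=-153/104 → turn -1·90°
n=3: pose=(-6,-8,S); sL=90/257, sR=90/281; mL=13725/72217, mR=-35775/72217; mL+mR=-22050/72217 → advance -1; mR−mL=-49500/72217 → turn -1·90°
n=4: pose=(-6,-7,W); sL=9/25, sR=45/53; mL=-171/2650, mR=-2727/2650; mL+mR=-1449/1325 → advance -1; mR−mL=-1278/1325 → turn -1·90°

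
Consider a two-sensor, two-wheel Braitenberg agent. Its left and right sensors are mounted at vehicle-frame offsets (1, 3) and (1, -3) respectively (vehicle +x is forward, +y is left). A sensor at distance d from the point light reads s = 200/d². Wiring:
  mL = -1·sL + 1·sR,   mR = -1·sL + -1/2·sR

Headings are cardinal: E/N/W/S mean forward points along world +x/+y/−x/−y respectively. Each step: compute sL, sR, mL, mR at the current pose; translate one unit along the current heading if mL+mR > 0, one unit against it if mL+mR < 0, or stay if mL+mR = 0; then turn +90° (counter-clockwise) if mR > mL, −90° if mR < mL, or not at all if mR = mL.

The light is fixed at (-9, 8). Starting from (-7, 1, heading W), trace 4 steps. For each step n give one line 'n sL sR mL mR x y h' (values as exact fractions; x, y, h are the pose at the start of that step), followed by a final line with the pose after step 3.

n=0: pose=(-7,1,W); sL=200/101, sR=200/17; mL=16800/1717, mR=-13500/1717; mL+mR=3300/1717 → advance +1; mR−mL=-300/17 → turn -1·90°
n=1: pose=(-8,1,N); sL=5, sR=50/13; mL=-15/13, mR=-90/13; mL+mR=-105/13 → advance -1; mR−mL=-75/13 → turn -1·90°
n=2: pose=(-8,0,E); sL=200/29, sR=8/5; mL=-768/145, mR=-1116/145; mL+mR=-1884/145 → advance -1; mR−mL=-12/5 → turn -1·90°
n=3: pose=(-9,0,S); sL=20/9, sR=20/9; mL=0, mR=-10/3; mL+mR=-10/3 → advance -1; mR−mL=-10/3 → turn -1·90°

0 200/101 200/17 16800/1717 -13500/1717 -7 1 W
1 5 50/13 -15/13 -90/13 -8 1 N
2 200/29 8/5 -768/145 -1116/145 -8 0 E
3 20/9 20/9 0 -10/3 -9 0 S
final -9 1 W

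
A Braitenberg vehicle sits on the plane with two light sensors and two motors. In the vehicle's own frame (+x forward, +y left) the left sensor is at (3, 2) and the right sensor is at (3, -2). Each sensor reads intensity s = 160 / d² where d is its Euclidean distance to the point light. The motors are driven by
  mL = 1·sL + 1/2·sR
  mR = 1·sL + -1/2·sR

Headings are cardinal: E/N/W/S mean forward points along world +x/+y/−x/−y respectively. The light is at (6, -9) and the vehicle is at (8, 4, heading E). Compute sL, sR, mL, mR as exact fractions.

left sensor world pos  = (11, 6); dL² = 250
right sensor world pos = (11, 2); dR² = 146
sL = 160/250 = 16/25
sR = 160/146 = 80/73
mL = 1·sL + 1/2·sR = 2168/1825
mR = 1·sL + -1/2·sR = 168/1825

16/25 80/73 2168/1825 168/1825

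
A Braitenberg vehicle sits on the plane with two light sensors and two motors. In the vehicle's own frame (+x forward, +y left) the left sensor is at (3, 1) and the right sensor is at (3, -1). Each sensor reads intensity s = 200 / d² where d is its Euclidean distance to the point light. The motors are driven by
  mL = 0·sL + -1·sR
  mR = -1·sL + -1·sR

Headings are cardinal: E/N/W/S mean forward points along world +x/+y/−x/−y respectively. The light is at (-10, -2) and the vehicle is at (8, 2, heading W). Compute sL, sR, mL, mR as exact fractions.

left sensor world pos  = (5, 1); dL² = 234
right sensor world pos = (5, 3); dR² = 250
sL = 200/234 = 100/117
sR = 200/250 = 4/5
mL = 0·sL + -1·sR = -4/5
mR = -1·sL + -1·sR = -968/585

100/117 4/5 -4/5 -968/585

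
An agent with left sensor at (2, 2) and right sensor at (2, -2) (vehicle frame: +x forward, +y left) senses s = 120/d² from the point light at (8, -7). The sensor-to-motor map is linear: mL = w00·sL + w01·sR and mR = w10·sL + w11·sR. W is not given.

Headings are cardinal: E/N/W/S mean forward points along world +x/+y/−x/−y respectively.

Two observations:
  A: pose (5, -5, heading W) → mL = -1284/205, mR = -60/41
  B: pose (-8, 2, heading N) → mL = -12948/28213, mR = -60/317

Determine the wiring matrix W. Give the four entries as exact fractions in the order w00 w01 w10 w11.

obs A: pose=(5,-5,W) → sL=24/5, sR=120/41, mL=-1284/205, mR=-60/41
obs B: pose=(-8,2,N) → sL=24/89, sR=120/317, mL=-12948/28213, mR=-60/317
sensor matrix S = [[24/5, 120/41], [24/89, 120/317]]; det S = 1188864/1156733
solve [mL_A; mL_B] = S·[w00; w01] and [mR_A; mR_B] = S·[w10; w11]:
  w00 = -1, w01 = -1/2, w10 = 0, w11 = -1/2

-1 -1/2 0 -1/2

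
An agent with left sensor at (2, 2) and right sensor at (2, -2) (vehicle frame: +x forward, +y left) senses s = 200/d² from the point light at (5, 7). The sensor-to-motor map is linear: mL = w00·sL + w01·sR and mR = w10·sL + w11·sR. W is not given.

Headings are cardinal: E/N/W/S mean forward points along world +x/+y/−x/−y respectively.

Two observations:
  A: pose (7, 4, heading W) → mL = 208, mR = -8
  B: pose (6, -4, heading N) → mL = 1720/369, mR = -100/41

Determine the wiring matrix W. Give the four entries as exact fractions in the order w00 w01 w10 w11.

1 1 -1 0

obs A: pose=(7,4,W) → sL=8, sR=200, mL=208, mR=-8
obs B: pose=(6,-4,N) → sL=100/41, sR=20/9, mL=1720/369, mR=-100/41
sensor matrix S = [[8, 200], [100/41, 20/9]]; det S = -173440/369
solve [mL_A; mL_B] = S·[w00; w01] and [mR_A; mR_B] = S·[w10; w11]:
  w00 = 1, w01 = 1, w10 = -1, w11 = 0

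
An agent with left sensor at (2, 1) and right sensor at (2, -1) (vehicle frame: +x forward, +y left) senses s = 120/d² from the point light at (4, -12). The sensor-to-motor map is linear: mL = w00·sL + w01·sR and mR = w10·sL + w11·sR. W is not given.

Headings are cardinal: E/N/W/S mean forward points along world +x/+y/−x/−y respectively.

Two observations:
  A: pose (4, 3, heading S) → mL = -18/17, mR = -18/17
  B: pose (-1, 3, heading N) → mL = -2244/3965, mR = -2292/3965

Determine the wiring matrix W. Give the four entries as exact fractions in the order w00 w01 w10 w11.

obs A: pose=(4,3,S) → sL=12/17, sR=12/17, mL=-18/17, mR=-18/17
obs B: pose=(-1,3,N) → sL=24/65, sR=24/61, mL=-2244/3965, mR=-2292/3965
sensor matrix S = [[12/17, 12/17], [24/65, 24/61]]; det S = 1152/67405
solve [mL_A; mL_B] = S·[w00; w01] and [mR_A; mR_B] = S·[w10; w11]:
  w00 = -1, w01 = -1/2, w10 = -1/2, w11 = -1

-1 -1/2 -1/2 -1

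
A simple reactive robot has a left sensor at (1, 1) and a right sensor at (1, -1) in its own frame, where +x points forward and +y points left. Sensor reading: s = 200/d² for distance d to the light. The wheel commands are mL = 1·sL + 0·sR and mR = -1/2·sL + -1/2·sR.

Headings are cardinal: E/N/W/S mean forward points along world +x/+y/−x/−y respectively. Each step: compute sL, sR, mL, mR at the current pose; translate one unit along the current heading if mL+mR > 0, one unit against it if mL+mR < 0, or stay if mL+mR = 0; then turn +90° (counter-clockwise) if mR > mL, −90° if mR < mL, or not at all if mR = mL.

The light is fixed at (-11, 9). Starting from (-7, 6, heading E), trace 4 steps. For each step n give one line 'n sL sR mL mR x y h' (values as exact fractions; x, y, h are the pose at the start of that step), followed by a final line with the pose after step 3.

n=0: pose=(-7,6,E); sL=200/29, sR=200/41; mL=200/29, mR=-7000/1189; mL+mR=1200/1189 → advance +1; mR−mL=-15200/1189 → turn -1·90°
n=1: pose=(-6,6,S); sL=50/13, sR=25/4; mL=50/13, mR=-525/104; mL+mR=-125/104 → advance -1; mR−mL=-925/104 → turn -1·90°
n=2: pose=(-6,7,W); sL=8, sR=200/17; mL=8, mR=-168/17; mL+mR=-32/17 → advance -1; mR−mL=-304/17 → turn -1·90°
n=3: pose=(-5,7,N); sL=100/13, sR=4; mL=100/13, mR=-76/13; mL+mR=24/13 → advance +1; mR−mL=-176/13 → turn -1·90°

0 200/29 200/41 200/29 -7000/1189 -7 6 E
1 50/13 25/4 50/13 -525/104 -6 6 S
2 8 200/17 8 -168/17 -6 7 W
3 100/13 4 100/13 -76/13 -5 7 N
final -5 8 E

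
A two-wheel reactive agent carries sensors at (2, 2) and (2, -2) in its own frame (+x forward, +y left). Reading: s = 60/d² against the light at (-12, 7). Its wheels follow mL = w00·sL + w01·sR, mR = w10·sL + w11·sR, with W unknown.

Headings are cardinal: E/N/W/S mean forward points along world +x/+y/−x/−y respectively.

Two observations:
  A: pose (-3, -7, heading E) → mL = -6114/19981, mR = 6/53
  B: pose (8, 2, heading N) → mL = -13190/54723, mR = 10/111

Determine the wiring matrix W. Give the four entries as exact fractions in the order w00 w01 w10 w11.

obs A: pose=(-3,-7,E) → sL=12/53, sR=60/377, mL=-6114/19981, mR=6/53
obs B: pose=(8,2,N) → sL=20/111, sR=60/493, mL=-13190/54723, mR=10/111
sensor matrix S = [[12/53, 60/377], [20/111, 60/493]]; det S = -14080/12568049
solve [mL_A; mL_B] = S·[w00; w01] and [mR_A; mR_B] = S·[w10; w11]:
  w00 = -1, w01 = -1/2, w10 = 1/2, w11 = 0

-1 -1/2 1/2 0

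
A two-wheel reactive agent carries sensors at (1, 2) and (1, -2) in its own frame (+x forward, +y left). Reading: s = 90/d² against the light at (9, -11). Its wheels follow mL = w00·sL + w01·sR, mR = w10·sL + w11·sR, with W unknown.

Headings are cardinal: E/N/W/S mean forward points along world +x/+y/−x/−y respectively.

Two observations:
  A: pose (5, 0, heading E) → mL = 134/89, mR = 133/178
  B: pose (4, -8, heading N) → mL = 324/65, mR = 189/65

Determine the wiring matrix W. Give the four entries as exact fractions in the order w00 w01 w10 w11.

obs A: pose=(5,0,E) → sL=45/89, sR=1, mL=134/89, mR=133/178
obs B: pose=(4,-8,N) → sL=18/13, sR=18/5, mL=324/65, mR=189/65
sensor matrix S = [[45/89, 1], [18/13, 18/5]]; det S = 504/1157
solve [mL_A; mL_B] = S·[w00; w01] and [mR_A; mR_B] = S·[w10; w11]:
  w00 = 1, w01 = 1, w10 = -1/2, w11 = 1

1 1 -1/2 1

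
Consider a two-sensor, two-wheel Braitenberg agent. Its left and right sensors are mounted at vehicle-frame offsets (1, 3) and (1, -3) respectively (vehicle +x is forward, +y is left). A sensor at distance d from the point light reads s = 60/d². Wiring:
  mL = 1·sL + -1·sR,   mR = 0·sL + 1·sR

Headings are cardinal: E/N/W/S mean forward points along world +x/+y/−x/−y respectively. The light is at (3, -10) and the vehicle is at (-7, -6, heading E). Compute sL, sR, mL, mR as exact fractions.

6/13 30/41 -144/533 30/41

left sensor world pos  = (-6, -3); dL² = 130
right sensor world pos = (-6, -9); dR² = 82
sL = 60/130 = 6/13
sR = 60/82 = 30/41
mL = 1·sL + -1·sR = -144/533
mR = 0·sL + 1·sR = 30/41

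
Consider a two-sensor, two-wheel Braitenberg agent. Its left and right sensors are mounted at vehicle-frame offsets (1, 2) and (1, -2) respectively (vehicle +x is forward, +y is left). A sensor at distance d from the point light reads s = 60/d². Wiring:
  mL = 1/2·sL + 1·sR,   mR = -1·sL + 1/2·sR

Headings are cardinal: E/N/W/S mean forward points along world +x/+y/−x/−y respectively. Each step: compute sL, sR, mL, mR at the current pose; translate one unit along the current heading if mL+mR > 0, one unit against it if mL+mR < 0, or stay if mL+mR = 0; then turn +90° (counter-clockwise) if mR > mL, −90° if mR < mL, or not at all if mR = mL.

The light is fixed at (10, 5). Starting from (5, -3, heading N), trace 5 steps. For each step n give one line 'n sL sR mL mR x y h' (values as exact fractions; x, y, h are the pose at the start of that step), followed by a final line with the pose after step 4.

0 30/49 30/29 1905/1421 -135/1421 5 -3 N
1 60/41 60/97 5370/3977 -4590/3977 5 -2 E
2 15/17 3/5 177/170 -99/170 6 -2 S
3 12/25 60/61 1866/1525 18/1525 6 -3 W
4 30/49 30/29 1905/1421 -135/1421 5 -3 N
final 5 -2 E

n=0: pose=(5,-3,N); sL=30/49, sR=30/29; mL=1905/1421, mR=-135/1421; mL+mR=1770/1421 → advance +1; mR−mL=-2040/1421 → turn -1·90°
n=1: pose=(5,-2,E); sL=60/41, sR=60/97; mL=5370/3977, mR=-4590/3977; mL+mR=780/3977 → advance +1; mR−mL=-9960/3977 → turn -1·90°
n=2: pose=(6,-2,S); sL=15/17, sR=3/5; mL=177/170, mR=-99/170; mL+mR=39/85 → advance +1; mR−mL=-138/85 → turn -1·90°
n=3: pose=(6,-3,W); sL=12/25, sR=60/61; mL=1866/1525, mR=18/1525; mL+mR=1884/1525 → advance +1; mR−mL=-1848/1525 → turn -1·90°
n=4: pose=(5,-3,N); sL=30/49, sR=30/29; mL=1905/1421, mR=-135/1421; mL+mR=1770/1421 → advance +1; mR−mL=-2040/1421 → turn -1·90°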